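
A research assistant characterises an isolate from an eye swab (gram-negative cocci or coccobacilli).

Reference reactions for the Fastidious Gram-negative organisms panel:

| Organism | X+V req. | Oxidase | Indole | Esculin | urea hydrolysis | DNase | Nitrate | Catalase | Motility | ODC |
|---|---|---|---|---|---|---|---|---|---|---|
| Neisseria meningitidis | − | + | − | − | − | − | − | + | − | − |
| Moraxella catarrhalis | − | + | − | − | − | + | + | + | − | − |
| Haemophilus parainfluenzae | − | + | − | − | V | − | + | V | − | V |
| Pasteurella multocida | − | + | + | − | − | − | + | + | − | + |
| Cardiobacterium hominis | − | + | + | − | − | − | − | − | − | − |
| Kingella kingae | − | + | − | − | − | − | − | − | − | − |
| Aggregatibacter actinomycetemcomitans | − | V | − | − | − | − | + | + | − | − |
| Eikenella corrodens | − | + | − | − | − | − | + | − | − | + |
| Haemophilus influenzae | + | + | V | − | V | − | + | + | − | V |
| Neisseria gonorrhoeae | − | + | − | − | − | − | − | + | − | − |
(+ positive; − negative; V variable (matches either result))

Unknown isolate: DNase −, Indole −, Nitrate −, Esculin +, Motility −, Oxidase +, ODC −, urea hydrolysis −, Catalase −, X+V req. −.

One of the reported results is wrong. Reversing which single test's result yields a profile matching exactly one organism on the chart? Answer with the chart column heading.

As reported, no row in the chart matches all 10 reactions.
Reversing urea hydrolysis → still no organism matches.
Reversing Esculin (to −) → unique match: Kingella kingae.
Reversing Nitrate → still no organism matches.
Reversing Motility → still no organism matches.
Reversing Indole → still no organism matches.
Reversing Catalase → still no organism matches.
Reversing ODC → still no organism matches.
Reversing X+V req. → still no organism matches.
Reversing Oxidase → still no organism matches.
Reversing DNase → still no organism matches.

Esculin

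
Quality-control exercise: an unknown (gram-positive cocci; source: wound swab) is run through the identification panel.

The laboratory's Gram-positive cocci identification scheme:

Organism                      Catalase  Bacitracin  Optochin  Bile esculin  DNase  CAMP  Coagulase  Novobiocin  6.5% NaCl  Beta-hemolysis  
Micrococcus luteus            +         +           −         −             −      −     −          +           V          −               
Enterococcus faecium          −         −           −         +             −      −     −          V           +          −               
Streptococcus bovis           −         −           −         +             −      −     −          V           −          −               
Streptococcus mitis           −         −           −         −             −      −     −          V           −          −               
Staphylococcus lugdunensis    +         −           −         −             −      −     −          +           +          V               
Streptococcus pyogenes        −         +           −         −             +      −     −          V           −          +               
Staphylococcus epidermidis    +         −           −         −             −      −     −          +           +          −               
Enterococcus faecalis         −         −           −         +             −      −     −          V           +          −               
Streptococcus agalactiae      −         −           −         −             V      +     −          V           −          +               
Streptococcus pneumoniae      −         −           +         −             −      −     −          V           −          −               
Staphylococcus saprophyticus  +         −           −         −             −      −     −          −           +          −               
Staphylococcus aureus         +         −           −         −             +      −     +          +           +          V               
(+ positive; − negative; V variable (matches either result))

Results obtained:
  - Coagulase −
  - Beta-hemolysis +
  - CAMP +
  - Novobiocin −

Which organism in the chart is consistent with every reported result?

CAMP +: excludes 11 organisms — 1 left.
Novobiocin −: the one remaining candidate is consistent.
Beta-hemolysis +: the one remaining candidate is consistent.
Coagulase −: the one remaining candidate is consistent.

Streptococcus agalactiae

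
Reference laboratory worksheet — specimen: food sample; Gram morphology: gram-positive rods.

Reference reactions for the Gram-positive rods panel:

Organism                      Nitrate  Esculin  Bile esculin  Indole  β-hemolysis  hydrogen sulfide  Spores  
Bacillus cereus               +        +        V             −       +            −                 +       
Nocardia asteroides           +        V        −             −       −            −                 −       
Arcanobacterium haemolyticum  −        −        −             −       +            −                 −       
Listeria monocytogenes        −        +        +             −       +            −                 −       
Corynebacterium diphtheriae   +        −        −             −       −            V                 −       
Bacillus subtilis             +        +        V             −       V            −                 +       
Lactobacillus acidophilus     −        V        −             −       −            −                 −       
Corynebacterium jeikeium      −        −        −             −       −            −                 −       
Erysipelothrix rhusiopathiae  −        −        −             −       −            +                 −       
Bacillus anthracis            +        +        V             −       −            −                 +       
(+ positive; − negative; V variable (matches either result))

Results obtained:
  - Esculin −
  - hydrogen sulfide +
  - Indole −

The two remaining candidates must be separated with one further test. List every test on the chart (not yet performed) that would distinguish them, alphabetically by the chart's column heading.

Nitrate

Indole −: all 10 remaining candidates are consistent.
hydrogen sulfide +: excludes 8 organisms — 2 left.
Esculin −: all 2 remaining candidates are consistent.
Two candidates remain: Corynebacterium diphtheriae and Erysipelothrix rhusiopathiae.
  Nitrate: Corynebacterium diphtheriae +, Erysipelothrix rhusiopathiae − — discriminates.
  Bile esculin: − vs − — same for both, does not separate.
  β-hemolysis: − vs − — same for both, does not separate.
  Spores: − vs − — same for both, does not separate.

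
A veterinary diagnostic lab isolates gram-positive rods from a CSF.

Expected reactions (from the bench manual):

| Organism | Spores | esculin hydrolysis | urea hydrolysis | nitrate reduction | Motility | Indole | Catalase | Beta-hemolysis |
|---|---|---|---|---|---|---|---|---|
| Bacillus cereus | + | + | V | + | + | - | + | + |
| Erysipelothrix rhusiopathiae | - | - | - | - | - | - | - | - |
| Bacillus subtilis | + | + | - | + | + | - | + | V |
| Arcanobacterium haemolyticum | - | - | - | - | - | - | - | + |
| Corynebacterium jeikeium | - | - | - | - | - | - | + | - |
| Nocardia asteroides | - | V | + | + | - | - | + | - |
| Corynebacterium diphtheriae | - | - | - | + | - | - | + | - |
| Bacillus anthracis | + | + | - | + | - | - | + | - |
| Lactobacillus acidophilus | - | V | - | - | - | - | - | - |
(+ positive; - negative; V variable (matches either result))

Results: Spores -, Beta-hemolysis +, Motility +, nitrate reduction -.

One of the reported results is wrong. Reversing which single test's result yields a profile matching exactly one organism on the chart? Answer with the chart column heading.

As reported, no row in the chart matches all 4 reactions.
Reversing Spores → still no organism matches.
Reversing nitrate reduction → still no organism matches.
Reversing Motility (to -) → unique match: Arcanobacterium haemolyticum.
Reversing Beta-hemolysis → still no organism matches.

Motility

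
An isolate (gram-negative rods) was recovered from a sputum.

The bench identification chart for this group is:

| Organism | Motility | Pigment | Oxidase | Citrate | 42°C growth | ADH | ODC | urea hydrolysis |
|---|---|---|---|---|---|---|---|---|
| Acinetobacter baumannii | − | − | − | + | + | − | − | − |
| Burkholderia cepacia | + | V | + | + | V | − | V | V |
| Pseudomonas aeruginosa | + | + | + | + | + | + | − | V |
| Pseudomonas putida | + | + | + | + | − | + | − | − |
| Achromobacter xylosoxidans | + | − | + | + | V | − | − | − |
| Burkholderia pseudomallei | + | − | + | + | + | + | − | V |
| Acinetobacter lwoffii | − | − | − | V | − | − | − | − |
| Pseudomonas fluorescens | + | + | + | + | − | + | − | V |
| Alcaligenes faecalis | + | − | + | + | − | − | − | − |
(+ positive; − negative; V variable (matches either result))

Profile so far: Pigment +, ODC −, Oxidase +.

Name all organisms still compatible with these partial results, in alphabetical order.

Oxidase +: excludes Acinetobacter baumannii, Acinetobacter lwoffii — 7 left.
ODC −: all 7 remaining candidates are consistent.
Pigment +: excludes Achromobacter xylosoxidans, Burkholderia pseudomallei, Alcaligenes faecalis — 4 left.

Burkholderia cepacia, Pseudomonas aeruginosa, Pseudomonas fluorescens, Pseudomonas putida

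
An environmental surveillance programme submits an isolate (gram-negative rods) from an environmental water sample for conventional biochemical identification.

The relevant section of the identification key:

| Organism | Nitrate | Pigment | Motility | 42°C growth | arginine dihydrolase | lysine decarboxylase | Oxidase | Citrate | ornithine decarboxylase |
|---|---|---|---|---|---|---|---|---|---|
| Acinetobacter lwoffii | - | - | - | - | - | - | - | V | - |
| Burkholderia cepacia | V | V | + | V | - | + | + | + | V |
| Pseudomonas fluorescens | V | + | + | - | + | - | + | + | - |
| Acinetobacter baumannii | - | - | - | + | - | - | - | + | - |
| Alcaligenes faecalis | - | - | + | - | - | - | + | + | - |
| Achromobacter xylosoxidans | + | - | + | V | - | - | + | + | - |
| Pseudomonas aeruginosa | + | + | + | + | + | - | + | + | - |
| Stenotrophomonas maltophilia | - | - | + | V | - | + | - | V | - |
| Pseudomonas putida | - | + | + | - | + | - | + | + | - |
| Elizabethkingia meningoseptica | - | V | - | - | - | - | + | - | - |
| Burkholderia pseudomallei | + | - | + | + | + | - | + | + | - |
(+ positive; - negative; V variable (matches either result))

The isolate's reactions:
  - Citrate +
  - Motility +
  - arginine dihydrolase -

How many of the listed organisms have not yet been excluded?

4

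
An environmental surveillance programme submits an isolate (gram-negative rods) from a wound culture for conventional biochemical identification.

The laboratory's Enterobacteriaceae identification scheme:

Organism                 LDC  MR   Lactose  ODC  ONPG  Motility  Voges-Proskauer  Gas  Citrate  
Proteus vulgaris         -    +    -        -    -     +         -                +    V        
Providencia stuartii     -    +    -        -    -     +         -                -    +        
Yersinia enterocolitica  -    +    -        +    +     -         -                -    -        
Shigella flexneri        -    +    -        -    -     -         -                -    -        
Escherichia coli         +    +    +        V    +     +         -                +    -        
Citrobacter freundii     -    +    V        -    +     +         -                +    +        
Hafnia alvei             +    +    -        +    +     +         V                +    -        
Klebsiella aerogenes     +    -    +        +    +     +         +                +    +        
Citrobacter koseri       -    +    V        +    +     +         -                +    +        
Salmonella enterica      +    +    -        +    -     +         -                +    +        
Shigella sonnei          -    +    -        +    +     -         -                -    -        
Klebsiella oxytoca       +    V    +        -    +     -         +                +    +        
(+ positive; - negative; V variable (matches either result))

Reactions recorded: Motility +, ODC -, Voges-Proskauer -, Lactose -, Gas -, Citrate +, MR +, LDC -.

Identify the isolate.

Citrate +: excludes 5 organisms — 7 left.
MR +: excludes Klebsiella aerogenes — 6 left.
Motility +: excludes Klebsiella oxytoca — 5 left.
ODC -: excludes Citrobacter koseri, Salmonella enterica — 3 left.
Voges-Proskauer -: all 3 remaining candidates are consistent.
Lactose -: all 3 remaining candidates are consistent.
Gas -: excludes Proteus vulgaris, Citrobacter freundii — 1 left.
LDC -: the one remaining candidate is consistent.

Providencia stuartii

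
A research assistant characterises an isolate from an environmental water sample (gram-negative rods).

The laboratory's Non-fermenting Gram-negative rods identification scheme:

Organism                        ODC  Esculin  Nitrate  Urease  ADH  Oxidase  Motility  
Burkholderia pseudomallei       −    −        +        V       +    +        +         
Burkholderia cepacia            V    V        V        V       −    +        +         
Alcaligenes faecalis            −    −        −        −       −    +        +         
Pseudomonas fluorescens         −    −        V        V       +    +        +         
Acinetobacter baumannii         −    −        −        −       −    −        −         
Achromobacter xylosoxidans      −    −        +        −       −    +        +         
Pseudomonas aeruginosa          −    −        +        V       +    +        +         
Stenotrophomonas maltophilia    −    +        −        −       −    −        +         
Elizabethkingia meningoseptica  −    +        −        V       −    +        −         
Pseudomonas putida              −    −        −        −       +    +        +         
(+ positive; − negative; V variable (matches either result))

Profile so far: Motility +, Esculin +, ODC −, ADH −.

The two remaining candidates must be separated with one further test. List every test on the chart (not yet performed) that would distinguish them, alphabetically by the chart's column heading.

Oxidase

ADH −: excludes Burkholderia pseudomallei, Pseudomonas fluorescens, Pseudomonas aeruginosa, Pseudomonas putida — 6 left.
ODC −: all 6 remaining candidates are consistent.
Motility +: excludes Acinetobacter baumannii, Elizabethkingia meningoseptica — 4 left.
Esculin +: excludes Alcaligenes faecalis, Achromobacter xylosoxidans — 2 left.
Two candidates remain: Burkholderia cepacia and Stenotrophomonas maltophilia.
  Nitrate: V vs − — variable for at least one, does not separate.
  Urease: V vs − — variable for at least one, does not separate.
  Oxidase: Burkholderia cepacia +, Stenotrophomonas maltophilia − — discriminates.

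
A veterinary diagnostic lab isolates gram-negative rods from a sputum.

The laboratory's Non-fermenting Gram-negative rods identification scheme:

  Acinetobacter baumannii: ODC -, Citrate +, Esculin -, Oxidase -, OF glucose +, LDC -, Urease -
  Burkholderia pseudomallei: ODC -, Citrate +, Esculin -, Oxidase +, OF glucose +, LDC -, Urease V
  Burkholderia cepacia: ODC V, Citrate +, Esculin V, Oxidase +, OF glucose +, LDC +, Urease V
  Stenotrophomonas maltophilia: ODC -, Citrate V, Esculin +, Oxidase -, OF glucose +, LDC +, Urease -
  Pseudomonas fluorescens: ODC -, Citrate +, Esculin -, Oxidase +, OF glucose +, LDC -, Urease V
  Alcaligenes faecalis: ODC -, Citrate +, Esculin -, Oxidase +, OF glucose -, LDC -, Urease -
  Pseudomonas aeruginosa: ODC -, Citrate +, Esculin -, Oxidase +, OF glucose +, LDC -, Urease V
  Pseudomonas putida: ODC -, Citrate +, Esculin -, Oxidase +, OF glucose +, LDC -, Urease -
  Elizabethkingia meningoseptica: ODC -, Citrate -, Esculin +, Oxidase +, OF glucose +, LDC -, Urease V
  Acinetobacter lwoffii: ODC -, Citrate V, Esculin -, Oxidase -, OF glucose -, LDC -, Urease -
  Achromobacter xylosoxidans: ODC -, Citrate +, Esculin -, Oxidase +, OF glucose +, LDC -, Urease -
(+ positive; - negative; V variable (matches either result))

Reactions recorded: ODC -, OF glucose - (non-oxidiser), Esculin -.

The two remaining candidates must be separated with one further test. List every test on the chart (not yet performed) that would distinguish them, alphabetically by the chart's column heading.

Oxidase

OF glucose -: excludes 9 organisms — 2 left.
Esculin -: all 2 remaining candidates are consistent.
ODC -: all 2 remaining candidates are consistent.
Two candidates remain: Acinetobacter lwoffii and Alcaligenes faecalis.
  Citrate: V vs + — variable for at least one, does not separate.
  Oxidase: Acinetobacter lwoffii -, Alcaligenes faecalis + — discriminates.
  LDC: - vs - — same for both, does not separate.
  Urease: - vs - — same for both, does not separate.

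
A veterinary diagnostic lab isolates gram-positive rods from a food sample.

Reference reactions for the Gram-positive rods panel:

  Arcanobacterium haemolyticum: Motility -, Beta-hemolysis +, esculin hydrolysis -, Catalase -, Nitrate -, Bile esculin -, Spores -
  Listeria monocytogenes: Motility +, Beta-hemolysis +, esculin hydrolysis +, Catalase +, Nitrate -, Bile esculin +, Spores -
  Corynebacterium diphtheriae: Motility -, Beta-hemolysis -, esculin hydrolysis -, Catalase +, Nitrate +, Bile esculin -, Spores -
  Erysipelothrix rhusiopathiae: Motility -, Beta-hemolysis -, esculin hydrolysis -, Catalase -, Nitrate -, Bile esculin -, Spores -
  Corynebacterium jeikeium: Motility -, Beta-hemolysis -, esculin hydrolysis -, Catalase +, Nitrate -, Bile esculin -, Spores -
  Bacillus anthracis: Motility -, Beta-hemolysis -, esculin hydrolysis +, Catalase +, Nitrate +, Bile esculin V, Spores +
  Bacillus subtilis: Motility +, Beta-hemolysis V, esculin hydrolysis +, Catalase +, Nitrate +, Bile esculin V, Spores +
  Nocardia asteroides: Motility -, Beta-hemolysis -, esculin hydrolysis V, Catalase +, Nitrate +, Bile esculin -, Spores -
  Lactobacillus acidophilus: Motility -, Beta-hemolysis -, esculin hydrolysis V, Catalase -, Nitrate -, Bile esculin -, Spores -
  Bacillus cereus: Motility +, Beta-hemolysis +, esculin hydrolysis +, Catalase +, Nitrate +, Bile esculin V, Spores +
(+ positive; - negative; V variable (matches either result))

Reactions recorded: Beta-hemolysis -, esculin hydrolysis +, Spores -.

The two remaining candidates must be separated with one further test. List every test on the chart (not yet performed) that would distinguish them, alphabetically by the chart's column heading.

Catalase, Nitrate

esculin hydrolysis +: excludes Arcanobacterium haemolyticum, Corynebacterium diphtheriae, Erysipelothrix rhusiopathiae, Corynebacterium jeikeium — 6 left.
Spores -: excludes Bacillus anthracis, Bacillus subtilis, Bacillus cereus — 3 left.
Beta-hemolysis -: excludes Listeria monocytogenes — 2 left.
Two candidates remain: Lactobacillus acidophilus and Nocardia asteroides.
  Motility: - vs - — same for both, does not separate.
  Catalase: Lactobacillus acidophilus -, Nocardia asteroides + — discriminates.
  Nitrate: Lactobacillus acidophilus -, Nocardia asteroides + — discriminates.
  Bile esculin: - vs - — same for both, does not separate.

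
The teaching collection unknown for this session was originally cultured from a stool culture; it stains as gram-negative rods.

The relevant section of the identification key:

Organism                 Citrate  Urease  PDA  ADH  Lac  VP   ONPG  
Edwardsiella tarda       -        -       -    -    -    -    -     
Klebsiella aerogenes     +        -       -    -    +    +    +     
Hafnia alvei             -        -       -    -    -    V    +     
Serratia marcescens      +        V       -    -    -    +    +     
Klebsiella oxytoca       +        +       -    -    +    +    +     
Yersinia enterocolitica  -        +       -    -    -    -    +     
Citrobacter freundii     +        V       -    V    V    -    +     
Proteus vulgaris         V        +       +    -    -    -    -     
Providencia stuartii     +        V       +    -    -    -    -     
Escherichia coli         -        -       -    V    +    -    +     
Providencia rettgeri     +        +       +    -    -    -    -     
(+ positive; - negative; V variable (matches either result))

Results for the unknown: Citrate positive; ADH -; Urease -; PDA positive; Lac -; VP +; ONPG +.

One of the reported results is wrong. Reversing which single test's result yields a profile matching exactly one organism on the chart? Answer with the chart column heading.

PDA

As reported, no row in the chart matches all 7 reactions.
Reversing VP → still no organism matches.
Reversing Lac → still no organism matches.
Reversing Citrate → still no organism matches.
Reversing ADH → still no organism matches.
Reversing ONPG → still no organism matches.
Reversing Urease → still no organism matches.
Reversing PDA (to -) → unique match: Serratia marcescens.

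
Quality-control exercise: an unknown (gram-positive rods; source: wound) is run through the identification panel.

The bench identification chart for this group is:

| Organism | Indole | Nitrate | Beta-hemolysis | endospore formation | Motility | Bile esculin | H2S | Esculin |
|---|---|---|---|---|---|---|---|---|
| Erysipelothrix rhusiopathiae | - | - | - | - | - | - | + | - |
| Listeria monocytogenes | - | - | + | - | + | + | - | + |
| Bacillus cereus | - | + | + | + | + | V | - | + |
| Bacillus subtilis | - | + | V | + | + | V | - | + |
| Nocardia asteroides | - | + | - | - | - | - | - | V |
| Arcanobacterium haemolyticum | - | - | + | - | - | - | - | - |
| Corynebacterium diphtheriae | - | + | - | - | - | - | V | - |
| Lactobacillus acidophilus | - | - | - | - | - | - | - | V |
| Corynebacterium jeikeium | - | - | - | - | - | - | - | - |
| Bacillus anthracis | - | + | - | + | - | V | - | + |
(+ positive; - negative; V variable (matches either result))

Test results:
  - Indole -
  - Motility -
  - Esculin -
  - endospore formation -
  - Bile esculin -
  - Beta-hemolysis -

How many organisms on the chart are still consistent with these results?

Indole -: all 10 remaining candidates are consistent.
Bile esculin -: excludes Listeria monocytogenes — 9 left.
endospore formation -: excludes Bacillus cereus, Bacillus subtilis, Bacillus anthracis — 6 left.
Motility -: all 6 remaining candidates are consistent.
Esculin -: all 6 remaining candidates are consistent.
Beta-hemolysis -: excludes Arcanobacterium haemolyticum — 5 left.
Still consistent: Corynebacterium diphtheriae, Corynebacterium jeikeium, Erysipelothrix rhusiopathiae, Lactobacillus acidophilus, Nocardia asteroides.

5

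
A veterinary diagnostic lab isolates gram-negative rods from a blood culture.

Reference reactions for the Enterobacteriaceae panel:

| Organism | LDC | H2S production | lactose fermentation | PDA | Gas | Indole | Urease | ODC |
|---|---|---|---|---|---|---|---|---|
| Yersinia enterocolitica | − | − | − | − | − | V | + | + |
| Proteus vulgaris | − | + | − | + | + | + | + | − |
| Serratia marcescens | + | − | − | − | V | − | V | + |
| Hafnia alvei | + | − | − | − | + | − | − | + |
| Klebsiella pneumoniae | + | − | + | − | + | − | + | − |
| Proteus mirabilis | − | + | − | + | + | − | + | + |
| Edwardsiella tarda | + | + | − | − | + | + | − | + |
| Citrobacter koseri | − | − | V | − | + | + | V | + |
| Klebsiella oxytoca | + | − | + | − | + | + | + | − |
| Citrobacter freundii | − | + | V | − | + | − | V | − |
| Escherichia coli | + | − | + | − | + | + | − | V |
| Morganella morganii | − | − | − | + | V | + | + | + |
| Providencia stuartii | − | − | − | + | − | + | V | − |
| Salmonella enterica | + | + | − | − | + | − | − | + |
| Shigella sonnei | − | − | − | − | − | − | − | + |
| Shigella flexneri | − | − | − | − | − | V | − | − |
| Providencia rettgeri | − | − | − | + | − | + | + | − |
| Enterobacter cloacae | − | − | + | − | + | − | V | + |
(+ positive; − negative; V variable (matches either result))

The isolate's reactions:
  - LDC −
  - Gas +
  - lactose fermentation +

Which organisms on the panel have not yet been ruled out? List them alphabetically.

Citrobacter freundii, Citrobacter koseri, Enterobacter cloacae

LDC −: excludes 7 organisms — 11 left.
lactose fermentation +: excludes 8 organisms — 3 left.
Gas +: all 3 remaining candidates are consistent.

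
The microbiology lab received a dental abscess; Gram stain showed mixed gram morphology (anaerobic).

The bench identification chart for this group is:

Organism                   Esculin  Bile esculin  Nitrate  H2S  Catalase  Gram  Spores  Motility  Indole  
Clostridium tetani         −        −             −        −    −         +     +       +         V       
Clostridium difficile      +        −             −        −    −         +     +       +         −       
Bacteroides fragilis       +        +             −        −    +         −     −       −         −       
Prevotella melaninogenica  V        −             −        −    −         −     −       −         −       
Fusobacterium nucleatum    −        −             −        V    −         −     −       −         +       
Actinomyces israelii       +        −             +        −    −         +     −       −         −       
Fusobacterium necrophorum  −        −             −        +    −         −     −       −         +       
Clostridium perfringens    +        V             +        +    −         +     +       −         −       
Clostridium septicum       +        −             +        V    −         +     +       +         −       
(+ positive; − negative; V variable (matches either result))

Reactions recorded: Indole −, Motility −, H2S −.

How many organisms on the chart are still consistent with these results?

3

H2S −: excludes Fusobacterium necrophorum, Clostridium perfringens — 7 left.
Motility −: excludes Clostridium tetani, Clostridium difficile, Clostridium septicum — 4 left.
Indole −: excludes Fusobacterium nucleatum — 3 left.
Still consistent: Actinomyces israelii, Bacteroides fragilis, Prevotella melaninogenica.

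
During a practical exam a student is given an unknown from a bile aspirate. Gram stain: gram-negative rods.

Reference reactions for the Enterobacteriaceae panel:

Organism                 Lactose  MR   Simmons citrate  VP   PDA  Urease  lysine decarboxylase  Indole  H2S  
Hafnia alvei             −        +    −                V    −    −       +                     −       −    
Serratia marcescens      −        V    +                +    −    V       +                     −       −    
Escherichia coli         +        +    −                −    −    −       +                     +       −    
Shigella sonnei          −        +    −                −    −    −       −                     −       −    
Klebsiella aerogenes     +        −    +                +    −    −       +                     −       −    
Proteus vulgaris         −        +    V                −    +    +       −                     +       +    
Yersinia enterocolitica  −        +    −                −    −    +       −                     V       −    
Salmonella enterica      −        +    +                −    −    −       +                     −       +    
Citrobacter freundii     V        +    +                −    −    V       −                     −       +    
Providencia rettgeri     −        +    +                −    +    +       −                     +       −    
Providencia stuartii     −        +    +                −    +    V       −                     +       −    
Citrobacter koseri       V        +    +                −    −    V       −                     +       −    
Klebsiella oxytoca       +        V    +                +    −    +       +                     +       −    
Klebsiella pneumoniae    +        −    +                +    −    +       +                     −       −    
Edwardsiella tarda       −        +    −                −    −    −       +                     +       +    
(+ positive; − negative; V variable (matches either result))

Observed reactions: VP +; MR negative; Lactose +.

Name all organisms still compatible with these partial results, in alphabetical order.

Klebsiella aerogenes, Klebsiella oxytoca, Klebsiella pneumoniae

VP +: excludes 10 organisms — 5 left.
Lactose +: excludes Hafnia alvei, Serratia marcescens — 3 left.
MR −: all 3 remaining candidates are consistent.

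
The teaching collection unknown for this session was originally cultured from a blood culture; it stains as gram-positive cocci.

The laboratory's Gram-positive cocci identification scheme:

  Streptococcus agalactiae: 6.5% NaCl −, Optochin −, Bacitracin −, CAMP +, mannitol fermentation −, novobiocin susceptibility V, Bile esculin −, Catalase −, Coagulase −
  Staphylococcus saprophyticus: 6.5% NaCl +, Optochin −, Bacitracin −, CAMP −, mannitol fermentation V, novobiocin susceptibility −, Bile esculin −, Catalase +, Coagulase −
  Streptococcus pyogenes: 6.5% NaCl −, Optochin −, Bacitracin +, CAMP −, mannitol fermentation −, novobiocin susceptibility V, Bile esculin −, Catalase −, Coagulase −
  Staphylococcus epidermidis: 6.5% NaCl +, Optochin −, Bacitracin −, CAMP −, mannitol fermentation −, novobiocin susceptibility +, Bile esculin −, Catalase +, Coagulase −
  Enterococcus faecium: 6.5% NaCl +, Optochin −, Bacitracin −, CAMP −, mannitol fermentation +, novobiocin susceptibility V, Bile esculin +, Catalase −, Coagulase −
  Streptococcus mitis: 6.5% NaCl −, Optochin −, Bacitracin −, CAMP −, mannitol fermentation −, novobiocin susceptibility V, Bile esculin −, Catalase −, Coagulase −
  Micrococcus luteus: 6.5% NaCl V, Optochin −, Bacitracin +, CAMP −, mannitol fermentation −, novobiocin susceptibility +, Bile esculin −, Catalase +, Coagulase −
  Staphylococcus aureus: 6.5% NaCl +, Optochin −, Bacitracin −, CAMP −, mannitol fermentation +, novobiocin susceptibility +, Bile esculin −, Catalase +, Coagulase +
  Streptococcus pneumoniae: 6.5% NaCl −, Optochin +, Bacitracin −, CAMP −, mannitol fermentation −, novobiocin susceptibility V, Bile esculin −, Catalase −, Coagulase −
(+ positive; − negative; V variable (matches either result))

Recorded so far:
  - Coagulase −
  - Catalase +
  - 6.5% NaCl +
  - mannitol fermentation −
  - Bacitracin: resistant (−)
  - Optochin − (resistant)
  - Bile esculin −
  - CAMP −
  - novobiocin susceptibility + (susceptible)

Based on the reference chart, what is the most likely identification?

CAMP −: excludes Streptococcus agalactiae — 8 left.
Coagulase −: excludes Staphylococcus aureus — 7 left.
6.5% NaCl +: excludes Streptococcus pyogenes, Streptococcus mitis, Streptococcus pneumoniae — 4 left.
Bile esculin −: excludes Enterococcus faecium — 3 left.
mannitol fermentation −: all 3 remaining candidates are consistent.
Bacitracin −: excludes Micrococcus luteus — 2 left.
novobiocin susceptibility +: excludes Staphylococcus saprophyticus — 1 left.
Optochin −: the one remaining candidate is consistent.
Catalase +: the one remaining candidate is consistent.

Staphylococcus epidermidis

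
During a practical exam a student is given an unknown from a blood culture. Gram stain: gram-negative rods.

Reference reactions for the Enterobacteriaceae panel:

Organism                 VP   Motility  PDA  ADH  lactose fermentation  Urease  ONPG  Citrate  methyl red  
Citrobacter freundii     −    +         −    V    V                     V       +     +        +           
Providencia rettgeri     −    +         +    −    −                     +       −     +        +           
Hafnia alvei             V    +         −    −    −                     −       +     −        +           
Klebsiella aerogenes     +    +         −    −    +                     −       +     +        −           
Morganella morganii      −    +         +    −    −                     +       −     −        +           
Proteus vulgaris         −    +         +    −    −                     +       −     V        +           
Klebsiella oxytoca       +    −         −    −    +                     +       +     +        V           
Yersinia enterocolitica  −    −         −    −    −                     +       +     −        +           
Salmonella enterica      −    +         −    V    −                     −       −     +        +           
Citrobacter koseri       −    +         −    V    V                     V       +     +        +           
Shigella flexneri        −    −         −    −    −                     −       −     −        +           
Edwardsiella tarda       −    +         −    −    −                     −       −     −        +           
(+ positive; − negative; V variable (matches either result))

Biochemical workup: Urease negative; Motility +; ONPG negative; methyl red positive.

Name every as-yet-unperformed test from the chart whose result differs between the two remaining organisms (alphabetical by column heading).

Citrate

Urease −: excludes 5 organisms — 7 left.
methyl red +: excludes Klebsiella aerogenes — 6 left.
Motility +: excludes Shigella flexneri — 5 left.
ONPG −: excludes Citrobacter freundii, Hafnia alvei, Citrobacter koseri — 2 left.
Two candidates remain: Edwardsiella tarda and Salmonella enterica.
  VP: − vs − — same for both, does not separate.
  PDA: − vs − — same for both, does not separate.
  ADH: − vs V — variable for at least one, does not separate.
  lactose fermentation: − vs − — same for both, does not separate.
  Citrate: Edwardsiella tarda −, Salmonella enterica + — discriminates.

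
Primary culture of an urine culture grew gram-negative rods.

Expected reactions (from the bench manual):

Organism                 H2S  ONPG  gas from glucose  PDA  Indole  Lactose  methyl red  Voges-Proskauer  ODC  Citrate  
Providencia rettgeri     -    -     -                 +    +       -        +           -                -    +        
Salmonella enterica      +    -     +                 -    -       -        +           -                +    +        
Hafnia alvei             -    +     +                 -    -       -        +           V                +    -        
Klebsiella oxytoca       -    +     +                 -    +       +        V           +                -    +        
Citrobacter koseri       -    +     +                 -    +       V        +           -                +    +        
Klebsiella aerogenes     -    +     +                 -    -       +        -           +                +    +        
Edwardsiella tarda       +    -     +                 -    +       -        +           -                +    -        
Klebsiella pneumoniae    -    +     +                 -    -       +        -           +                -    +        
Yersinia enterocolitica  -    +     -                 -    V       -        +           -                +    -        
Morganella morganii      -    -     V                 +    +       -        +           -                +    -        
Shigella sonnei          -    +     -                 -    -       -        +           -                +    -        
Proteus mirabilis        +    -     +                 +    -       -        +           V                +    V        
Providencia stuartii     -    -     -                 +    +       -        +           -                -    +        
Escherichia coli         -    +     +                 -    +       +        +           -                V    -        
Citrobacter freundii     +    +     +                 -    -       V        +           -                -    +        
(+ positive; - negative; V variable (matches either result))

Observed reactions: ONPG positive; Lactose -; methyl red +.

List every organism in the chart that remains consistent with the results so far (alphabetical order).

methyl red +: excludes Klebsiella aerogenes, Klebsiella pneumoniae — 13 left.
Lactose -: excludes Klebsiella oxytoca, Escherichia coli — 11 left.
ONPG +: excludes 6 organisms — 5 left.

Citrobacter freundii, Citrobacter koseri, Hafnia alvei, Shigella sonnei, Yersinia enterocolitica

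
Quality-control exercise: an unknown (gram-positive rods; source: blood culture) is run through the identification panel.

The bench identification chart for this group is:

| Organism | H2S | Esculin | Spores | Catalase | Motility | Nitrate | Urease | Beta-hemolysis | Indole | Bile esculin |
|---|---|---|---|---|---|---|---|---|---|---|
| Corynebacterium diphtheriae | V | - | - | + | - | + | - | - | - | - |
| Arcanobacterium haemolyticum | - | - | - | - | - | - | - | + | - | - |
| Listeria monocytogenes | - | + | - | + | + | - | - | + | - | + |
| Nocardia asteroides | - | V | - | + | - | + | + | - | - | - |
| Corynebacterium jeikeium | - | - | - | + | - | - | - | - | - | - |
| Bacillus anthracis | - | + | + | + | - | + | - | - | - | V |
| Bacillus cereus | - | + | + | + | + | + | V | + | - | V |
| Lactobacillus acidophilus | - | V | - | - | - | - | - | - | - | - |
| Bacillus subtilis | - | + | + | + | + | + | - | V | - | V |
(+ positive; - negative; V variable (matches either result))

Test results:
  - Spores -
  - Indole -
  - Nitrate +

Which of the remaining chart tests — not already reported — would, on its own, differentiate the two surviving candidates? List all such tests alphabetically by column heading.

Urease

Indole -: all 9 remaining candidates are consistent.
Nitrate +: excludes Arcanobacterium haemolyticum, Listeria monocytogenes, Corynebacterium jeikeium, Lactobacillus acidophilus — 5 left.
Spores -: excludes Bacillus anthracis, Bacillus cereus, Bacillus subtilis — 2 left.
Two candidates remain: Corynebacterium diphtheriae and Nocardia asteroides.
  H2S: V vs - — variable for at least one, does not separate.
  Esculin: - vs V — variable for at least one, does not separate.
  Catalase: + vs + — same for both, does not separate.
  Motility: - vs - — same for both, does not separate.
  Urease: Corynebacterium diphtheriae -, Nocardia asteroides + — discriminates.
  Beta-hemolysis: - vs - — same for both, does not separate.
  Bile esculin: - vs - — same for both, does not separate.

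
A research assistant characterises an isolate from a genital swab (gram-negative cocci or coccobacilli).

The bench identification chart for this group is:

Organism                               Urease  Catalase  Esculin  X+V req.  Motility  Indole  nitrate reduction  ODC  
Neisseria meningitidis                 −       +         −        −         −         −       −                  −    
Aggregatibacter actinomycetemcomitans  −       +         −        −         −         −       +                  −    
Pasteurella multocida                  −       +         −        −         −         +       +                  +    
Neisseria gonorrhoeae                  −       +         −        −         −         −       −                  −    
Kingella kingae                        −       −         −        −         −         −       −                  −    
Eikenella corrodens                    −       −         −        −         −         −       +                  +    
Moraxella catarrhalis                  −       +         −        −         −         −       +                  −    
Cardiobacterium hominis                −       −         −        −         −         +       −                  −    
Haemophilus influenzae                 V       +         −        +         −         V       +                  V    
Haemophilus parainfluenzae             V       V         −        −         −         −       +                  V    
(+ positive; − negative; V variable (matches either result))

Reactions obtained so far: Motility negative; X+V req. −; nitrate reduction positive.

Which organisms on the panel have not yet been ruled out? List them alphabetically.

X+V req. −: excludes Haemophilus influenzae — 9 left.
Motility −: all 9 remaining candidates are consistent.
nitrate reduction +: excludes Neisseria meningitidis, Neisseria gonorrhoeae, Kingella kingae, Cardiobacterium hominis — 5 left.

Aggregatibacter actinomycetemcomitans, Eikenella corrodens, Haemophilus parainfluenzae, Moraxella catarrhalis, Pasteurella multocida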